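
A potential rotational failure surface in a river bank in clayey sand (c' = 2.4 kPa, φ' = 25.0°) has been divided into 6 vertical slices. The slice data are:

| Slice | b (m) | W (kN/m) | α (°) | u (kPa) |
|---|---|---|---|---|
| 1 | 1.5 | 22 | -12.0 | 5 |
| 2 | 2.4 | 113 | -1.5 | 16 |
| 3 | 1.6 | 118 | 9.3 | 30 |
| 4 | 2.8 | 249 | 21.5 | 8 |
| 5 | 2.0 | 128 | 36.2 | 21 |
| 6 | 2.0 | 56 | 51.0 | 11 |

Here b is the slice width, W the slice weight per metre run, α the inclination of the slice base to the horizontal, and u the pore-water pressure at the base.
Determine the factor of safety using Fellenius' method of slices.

FS = 1.03

Ordinary method of slices: FS = Σ[c'·Δl_i + (W_i cosα_i − u_i·Δl_i)·tanφ'] / Σ W_i sinα_i, with Δl_i = b_i / cosα_i.
Slice 1: Δl = 1.5/cos(-12.0°) = 1.534 m; N'_1 = 22·cos(-12.0°) − 5·1.534 = 13.9; c'Δl = 3.68; W sinα = -4.6
Slice 2: Δl = 2.4/cos(-1.5°) = 2.401 m; N'_2 = 113·cos(-1.5°) − 16·2.401 = 74.5; c'Δl = 5.76; W sinα = -3.0
Slice 3: Δl = 1.6/cos9.3° = 1.621 m; N'_3 = 118·cos9.3° − 30·1.621 = 67.8; c'Δl = 3.89; W sinα = 19.1
Slice 4: Δl = 2.8/cos21.5° = 3.009 m; N'_4 = 249·cos21.5° − 8·3.009 = 207.6; c'Δl = 7.22; W sinα = 91.3
Slice 5: Δl = 2.0/cos36.2° = 2.478 m; N'_5 = 128·cos36.2° − 21·2.478 = 51.2; c'Δl = 5.95; W sinα = 75.6
Slice 6: Δl = 2.0/cos51.0° = 3.178 m; N'_6 = 56·cos51.0° − 11·3.178 = 0.3; c'Δl = 7.63; W sinα = 43.5
Σc'Δl = 34.1 kN/m; ΣN' = 415.3 kN/m; ΣW sinα = 221.9 kN/m
Resisting = 34.1 + 415.3·tan25.0° = 34.1 + 193.7 = 227.8 kN/m
FS = 227.8 / 221.9 = 1.027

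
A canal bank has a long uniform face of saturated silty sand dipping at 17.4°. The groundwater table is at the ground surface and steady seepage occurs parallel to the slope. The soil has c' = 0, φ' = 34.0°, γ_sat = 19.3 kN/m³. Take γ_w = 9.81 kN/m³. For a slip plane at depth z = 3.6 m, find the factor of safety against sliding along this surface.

FS = 1.06

With seepage parallel to the slope and the water table at the surface, the effective normal stress on the slip plane uses the buoyant unit weight γ' = γ_sat − γ_w while the driving shear stress uses γ_sat:
FS = [c' + γ' z cos²β tanφ'] / [γ_sat z sinβ cosβ]
(For c' = 0 this reduces to FS = (γ'/γ_sat)·tanφ'/tanβ.)
γ' = 19.3 − 9.81 = 9.49 kN/m³
Numerator = 0.0 + 9.49·3.6·cos²17.4°·tan34.0° = 0.0 + 9.49·3.6·0.9106·0.6745 = 20.983 kPa
Denominator = 19.3·3.6·sin17.4°·cos17.4° = 19.3·3.6·0.2990·0.9542 = 19.827 kPa
FS = 20.983 / 19.827 = 1.058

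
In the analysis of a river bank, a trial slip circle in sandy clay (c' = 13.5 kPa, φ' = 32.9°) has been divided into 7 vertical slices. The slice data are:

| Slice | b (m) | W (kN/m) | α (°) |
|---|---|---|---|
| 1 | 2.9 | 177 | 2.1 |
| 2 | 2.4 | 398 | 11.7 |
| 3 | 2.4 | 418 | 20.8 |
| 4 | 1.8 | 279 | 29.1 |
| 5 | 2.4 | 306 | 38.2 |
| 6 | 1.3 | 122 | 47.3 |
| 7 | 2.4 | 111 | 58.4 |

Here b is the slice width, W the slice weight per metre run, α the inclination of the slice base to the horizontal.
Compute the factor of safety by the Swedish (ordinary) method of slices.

FS = 1.73

Ordinary method of slices: FS = Σ[c'·Δl_i + (W_i cosα_i)·tanφ'] / Σ W_i sinα_i, with Δl_i = b_i / cosα_i.
Slice 1: Δl = 2.9/cos2.1° = 2.902 m; N'_1 = 177·cos2.1° = 176.9; c'Δl = 39.18; W sinα = 6.5
Slice 2: Δl = 2.4/cos11.7° = 2.451 m; N'_2 = 398·cos11.7° = 389.7; c'Δl = 33.09; W sinα = 80.7
Slice 3: Δl = 2.4/cos20.8° = 2.567 m; N'_3 = 418·cos20.8° = 390.8; c'Δl = 34.66; W sinα = 148.4
Slice 4: Δl = 1.8/cos29.1° = 2.060 m; N'_4 = 279·cos29.1° = 243.8; c'Δl = 27.81; W sinα = 135.7
Slice 5: Δl = 2.4/cos38.2° = 3.054 m; N'_5 = 306·cos38.2° = 240.5; c'Δl = 41.23; W sinα = 189.2
Slice 6: Δl = 1.3/cos47.3° = 1.917 m; N'_6 = 122·cos47.3° = 82.7; c'Δl = 25.88; W sinα = 89.7
Slice 7: Δl = 2.4/cos58.4° = 4.580 m; N'_7 = 111·cos58.4° = 58.2; c'Δl = 61.83; W sinα = 94.5
Σc'Δl = 263.7 kN/m; ΣN' = 1582.5 kN/m; ΣW sinα = 744.8 kN/m
Resisting = 263.7 + 1582.5·tan32.9° = 263.7 + 1023.8 = 1287.5 kN/m
FS = 1287.5 / 744.8 = 1.729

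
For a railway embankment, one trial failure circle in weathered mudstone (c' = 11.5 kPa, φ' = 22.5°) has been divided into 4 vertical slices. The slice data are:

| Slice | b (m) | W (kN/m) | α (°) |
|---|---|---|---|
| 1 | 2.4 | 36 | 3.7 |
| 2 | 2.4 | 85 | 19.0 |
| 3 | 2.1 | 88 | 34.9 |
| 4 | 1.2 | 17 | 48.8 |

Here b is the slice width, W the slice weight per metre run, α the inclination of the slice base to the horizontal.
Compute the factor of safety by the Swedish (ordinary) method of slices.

FS = 2.04

Ordinary method of slices: FS = Σ[c'·Δl_i + (W_i cosα_i)·tanφ'] / Σ W_i sinα_i, with Δl_i = b_i / cosα_i.
Slice 1: Δl = 2.4/cos3.7° = 2.405 m; N'_1 = 36·cos3.7° = 35.9; c'Δl = 27.66; W sinα = 2.3
Slice 2: Δl = 2.4/cos19.0° = 2.538 m; N'_2 = 85·cos19.0° = 80.4; c'Δl = 29.19; W sinα = 27.7
Slice 3: Δl = 2.1/cos34.9° = 2.561 m; N'_3 = 88·cos34.9° = 72.2; c'Δl = 29.45; W sinα = 50.3
Slice 4: Δl = 1.2/cos48.8° = 1.822 m; N'_4 = 17·cos48.8° = 11.2; c'Δl = 20.95; W sinα = 12.8
Σc'Δl = 107.2 kN/m; ΣN' = 199.7 kN/m; ΣW sinα = 93.1 kN/m
Resisting = 107.2 + 199.7·tan22.5° = 107.2 + 82.7 = 189.9 kN/m
FS = 189.9 / 93.1 = 2.039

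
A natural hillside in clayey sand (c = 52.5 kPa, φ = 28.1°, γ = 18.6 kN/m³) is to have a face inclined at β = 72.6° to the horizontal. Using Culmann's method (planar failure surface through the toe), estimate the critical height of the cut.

Culmann's analysis gives the critical failure plane at α_cr = (β + φ)/2 = (72.6 + 28.1)/2 = 50.3°, and the critical height
H_c = (4c/γ) · sinβ cosφ / [1 − cos(β − φ)]
    = (4·52.5/18.6) · sin72.6°·cos28.1° / [1 − cos(44.5°)]
    = 11.290 · 0.9542·0.8821 / [1 − 0.7133]
    = 11.290 · 0.8418 / 0.2867
    = 33.14 m

H_c = 33.14 m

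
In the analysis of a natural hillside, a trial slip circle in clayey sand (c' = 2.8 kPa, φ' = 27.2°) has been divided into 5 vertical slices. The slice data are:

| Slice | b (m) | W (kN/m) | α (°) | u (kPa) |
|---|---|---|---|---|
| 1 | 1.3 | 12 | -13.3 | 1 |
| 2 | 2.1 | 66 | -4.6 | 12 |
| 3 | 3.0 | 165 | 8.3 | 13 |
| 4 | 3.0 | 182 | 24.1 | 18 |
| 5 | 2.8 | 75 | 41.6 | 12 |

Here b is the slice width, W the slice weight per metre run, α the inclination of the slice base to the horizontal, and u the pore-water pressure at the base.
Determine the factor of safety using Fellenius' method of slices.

Ordinary method of slices: FS = Σ[c'·Δl_i + (W_i cosα_i − u_i·Δl_i)·tanφ'] / Σ W_i sinα_i, with Δl_i = b_i / cosα_i.
Slice 1: Δl = 1.3/cos(-13.3°) = 1.336 m; N'_1 = 12·cos(-13.3°) − 1·1.336 = 10.3; c'Δl = 3.74; W sinα = -2.8
Slice 2: Δl = 2.1/cos(-4.6°) = 2.107 m; N'_2 = 66·cos(-4.6°) − 12·2.107 = 40.5; c'Δl = 5.90; W sinα = -5.3
Slice 3: Δl = 3.0/cos8.3° = 3.032 m; N'_3 = 165·cos8.3° − 13·3.032 = 123.9; c'Δl = 8.49; W sinα = 23.8
Slice 4: Δl = 3.0/cos24.1° = 3.286 m; N'_4 = 182·cos24.1° − 18·3.286 = 107.0; c'Δl = 9.20; W sinα = 74.3
Slice 5: Δl = 2.8/cos41.6° = 3.744 m; N'_5 = 75·cos41.6° − 12·3.744 = 11.2; c'Δl = 10.48; W sinα = 49.8
Σc'Δl = 37.8 kN/m; ΣN' = 292.8 kN/m; ΣW sinα = 139.9 kN/m
Resisting = 37.8 + 292.8·tan27.2° = 37.8 + 150.5 = 188.3 kN/m
FS = 188.3 / 139.9 = 1.346

FS = 1.35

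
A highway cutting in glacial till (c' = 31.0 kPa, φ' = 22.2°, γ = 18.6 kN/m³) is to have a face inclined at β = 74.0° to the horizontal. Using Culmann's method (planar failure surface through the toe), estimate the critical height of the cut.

Culmann's analysis gives the critical failure plane at α_cr = (β + φ')/2 = (74.0 + 22.2)/2 = 48.1°, and the critical height
H_c = (4c'/γ) · sinβ cosφ' / [1 − cos(β − φ')]
    = (4·31.0/18.6) · sin74.0°·cos22.2° / [1 − cos(51.8°)]
    = 6.667 · 0.9613·0.9259 / [1 − 0.6184]
    = 6.667 · 0.8900 / 0.3816
    = 15.55 m

H_c = 15.55 m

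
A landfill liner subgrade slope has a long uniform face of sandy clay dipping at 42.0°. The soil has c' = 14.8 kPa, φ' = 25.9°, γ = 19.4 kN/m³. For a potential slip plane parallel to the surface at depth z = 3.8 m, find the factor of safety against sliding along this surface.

FS = 0.94

For an infinite slope with a slip plane parallel to the surface (no pore pressure): FS = [c' + γz cos²β tanφ'] / [γz sinβ cosβ].
γz = 19.4·3.8 = 73.72 kN/m²
Numerator = 14.8 + 73.72·cos²42.0°·tan25.9° = 14.8 + 73.72·0.5523·0.4856 = 34.569 kPa
Denominator = 73.72·sin42.0°·cos42.0° = 73.72·0.6691·0.7431 = 36.658 kPa
FS = 34.569 / 36.658 = 0.943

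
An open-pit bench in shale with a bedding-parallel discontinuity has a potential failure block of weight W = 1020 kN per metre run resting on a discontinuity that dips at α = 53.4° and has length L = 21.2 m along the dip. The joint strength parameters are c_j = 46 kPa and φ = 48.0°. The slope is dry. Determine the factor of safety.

Resolving the block weight along and normal to the plane and applying the Mohr–Coulomb strength on the joint:
N' = W cosα = 1020·cos53.4° = 608.1 kN/m
Driving force T = W sinα = 1020·sin53.4° = 818.9 kN/m
Resisting force R = c_j·L + N'·tanφ = 46·21.2 + 608.1·tan48.0° = 975.2 + 675.4 = 1650.6 kN/m
FS = R / T = 1650.6 / 818.9 = 2.016

FS = 2.02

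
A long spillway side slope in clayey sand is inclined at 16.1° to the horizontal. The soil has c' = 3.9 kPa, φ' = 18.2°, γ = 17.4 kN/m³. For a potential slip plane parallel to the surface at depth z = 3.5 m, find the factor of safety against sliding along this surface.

For an infinite slope with a slip plane parallel to the surface (no pore pressure): FS = [c' + γz cos²β tanφ'] / [γz sinβ cosβ].
γz = 17.4·3.5 = 60.90 kN/m²
Numerator = 3.9 + 60.90·cos²16.1°·tan18.2° = 3.9 + 60.90·0.9231·0.3288 = 22.383 kPa
Denominator = 60.90·sin16.1°·cos16.1° = 60.90·0.2773·0.9608 = 16.226 kPa
FS = 22.383 / 16.226 = 1.379

FS = 1.38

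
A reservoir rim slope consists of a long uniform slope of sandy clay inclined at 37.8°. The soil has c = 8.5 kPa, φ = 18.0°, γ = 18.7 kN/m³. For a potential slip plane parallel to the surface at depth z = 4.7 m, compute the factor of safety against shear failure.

FS = 0.62

For an infinite slope with a slip plane parallel to the surface (no pore pressure): FS = [c + γz cos²β tanφ] / [γz sinβ cosβ].
γz = 18.7·4.7 = 87.89 kN/m²
Numerator = 8.5 + 87.89·cos²37.8°·tan18.0° = 8.5 + 87.89·0.6243·0.3249 = 26.330 kPa
Denominator = 87.89·sin37.8°·cos37.8° = 87.89·0.6129·0.7902 = 42.564 kPa
FS = 26.330 / 42.564 = 0.619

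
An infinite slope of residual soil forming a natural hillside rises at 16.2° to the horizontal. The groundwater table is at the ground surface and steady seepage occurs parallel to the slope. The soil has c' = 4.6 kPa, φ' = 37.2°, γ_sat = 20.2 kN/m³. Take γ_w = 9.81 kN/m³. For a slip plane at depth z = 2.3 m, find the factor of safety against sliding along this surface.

With seepage parallel to the slope and the water table at the surface, the effective normal stress on the slip plane uses the buoyant unit weight γ' = γ_sat − γ_w while the driving shear stress uses γ_sat:
FS = [c' + γ' z cos²β tanφ'] / [γ_sat z sinβ cosβ]
γ' = 20.2 − 9.81 = 10.39 kN/m³
Numerator = 4.6 + 10.39·2.3·cos²16.2°·tan37.2° = 4.6 + 10.39·2.3·0.9222·0.7590 = 21.327 kPa
Denominator = 20.2·2.3·sin16.2°·cos16.2° = 20.2·2.3·0.2790·0.9603 = 12.447 kPa
FS = 21.327 / 12.447 = 1.713

FS = 1.71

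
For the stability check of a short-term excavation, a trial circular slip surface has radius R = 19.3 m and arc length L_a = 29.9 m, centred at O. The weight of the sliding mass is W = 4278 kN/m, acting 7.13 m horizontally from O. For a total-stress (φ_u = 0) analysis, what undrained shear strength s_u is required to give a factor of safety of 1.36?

s_u = 71.9 kPa

FS = s_u·L_a·R / (W·d), so s_u = FS·W·d / (L_a·R).
s_u = 1.36·4278·7.13 / (29.90·19.3) = 41482.9 / 577.07 = 71.89 kPa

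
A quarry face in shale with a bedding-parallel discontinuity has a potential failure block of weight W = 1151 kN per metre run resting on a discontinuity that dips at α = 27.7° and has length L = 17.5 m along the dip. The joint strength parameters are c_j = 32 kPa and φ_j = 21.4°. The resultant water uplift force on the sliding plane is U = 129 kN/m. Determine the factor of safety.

FS = 1.70

Resolving the block weight along and normal to the plane and applying the Mohr–Coulomb strength on the joint:
N' = W cosα − U = 1151·cos27.7° − 129 = 890.1 kN/m
Driving force T = W sinα = 1151·sin27.7° = 535.0 kN/m
Resisting force R = c_j·L + N'·tanφ_j = 32·17.5 + 890.1·tan21.4° = 560.0 + 348.8 = 908.8 kN/m
FS = R / T = 908.8 / 535.0 = 1.699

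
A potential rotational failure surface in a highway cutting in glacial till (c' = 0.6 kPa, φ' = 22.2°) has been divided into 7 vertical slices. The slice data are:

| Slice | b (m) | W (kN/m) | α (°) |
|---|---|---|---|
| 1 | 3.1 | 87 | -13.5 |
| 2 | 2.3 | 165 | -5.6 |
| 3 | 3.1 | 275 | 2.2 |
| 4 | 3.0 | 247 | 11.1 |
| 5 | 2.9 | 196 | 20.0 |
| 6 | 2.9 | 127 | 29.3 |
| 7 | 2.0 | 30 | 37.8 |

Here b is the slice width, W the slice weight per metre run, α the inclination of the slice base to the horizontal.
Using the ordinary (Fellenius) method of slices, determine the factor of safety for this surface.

FS = 2.69

Ordinary method of slices: FS = Σ[c'·Δl_i + (W_i cosα_i)·tanφ'] / Σ W_i sinα_i, with Δl_i = b_i / cosα_i.
Slice 1: Δl = 3.1/cos(-13.5°) = 3.188 m; N'_1 = 87·cos(-13.5°) = 84.6; c'Δl = 1.91; W sinα = -20.3
Slice 2: Δl = 2.3/cos(-5.6°) = 2.311 m; N'_2 = 165·cos(-5.6°) = 164.2; c'Δl = 1.39; W sinα = -16.1
Slice 3: Δl = 3.1/cos2.2° = 3.102 m; N'_3 = 275·cos2.2° = 274.8; c'Δl = 1.86; W sinα = 10.6
Slice 4: Δl = 3.0/cos11.1° = 3.057 m; N'_4 = 247·cos11.1° = 242.4; c'Δl = 1.83; W sinα = 47.6
Slice 5: Δl = 2.9/cos20.0° = 3.086 m; N'_5 = 196·cos20.0° = 184.2; c'Δl = 1.85; W sinα = 67.0
Slice 6: Δl = 2.9/cos29.3° = 3.325 m; N'_6 = 127·cos29.3° = 110.8; c'Δl = 2.00; W sinα = 62.2
Slice 7: Δl = 2.0/cos37.8° = 2.531 m; N'_7 = 30·cos37.8° = 23.7; c'Δl = 1.52; W sinα = 18.4
Σc'Δl = 12.4 kN/m; ΣN' = 1084.6 kN/m; ΣW sinα = 169.3 kN/m
Resisting = 12.4 + 1084.6·tan22.2° = 12.4 + 442.6 = 455.0 kN/m
FS = 455.0 / 169.3 = 2.688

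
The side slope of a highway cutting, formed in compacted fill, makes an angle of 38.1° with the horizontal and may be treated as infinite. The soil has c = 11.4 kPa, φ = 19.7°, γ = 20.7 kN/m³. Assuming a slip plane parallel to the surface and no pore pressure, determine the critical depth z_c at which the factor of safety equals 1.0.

Setting FS = 1.00 in FS = [c + γz cos²β tanφ] / [γz sinβ cosβ] and solving for z:
z = c / [γ cosβ (FS·sinβ − cosβ·tanφ)]
  = 11.4 / [20.7·cos38.1°·(1.00·sin38.1° − cos38.1°·tan19.7°)]
  = 11.4 / [20.7·0.7869·(1.00·0.6170 − 0.7869·0.3581)]
  = 11.4 / 5.4614 = 2.087 m

z_c = 2.09 m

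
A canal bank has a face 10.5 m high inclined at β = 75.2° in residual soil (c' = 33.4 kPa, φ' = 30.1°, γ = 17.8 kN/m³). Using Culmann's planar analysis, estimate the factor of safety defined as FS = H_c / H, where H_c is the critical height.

FS = 2.03

H_c = (4c'/γ) · sinβ cosφ' / [1 − cos(β − φ')]
    = (4·33.4/17.8) · sin75.2°·cos30.1° / [1 − cos45.1°]
    = 7.506 · 0.8364 / 0.2941 = 21.34 m
FS = H_c / H = 21.34 / 10.5 = 2.033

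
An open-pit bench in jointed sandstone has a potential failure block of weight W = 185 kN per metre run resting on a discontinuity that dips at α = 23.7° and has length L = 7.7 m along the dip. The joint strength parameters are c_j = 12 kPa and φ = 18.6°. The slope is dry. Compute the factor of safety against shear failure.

FS = 2.01

Resolving the block weight along and normal to the plane and applying the Mohr–Coulomb strength on the joint:
N' = W cosα = 185·cos23.7° = 169.4 kN/m
Driving force T = W sinα = 185·sin23.7° = 74.4 kN/m
Resisting force R = c_j·L + N'·tanφ = 12·7.7 + 169.4·tan18.6° = 92.4 + 57.0 = 149.4 kN/m
FS = R / T = 149.4 / 74.4 = 2.009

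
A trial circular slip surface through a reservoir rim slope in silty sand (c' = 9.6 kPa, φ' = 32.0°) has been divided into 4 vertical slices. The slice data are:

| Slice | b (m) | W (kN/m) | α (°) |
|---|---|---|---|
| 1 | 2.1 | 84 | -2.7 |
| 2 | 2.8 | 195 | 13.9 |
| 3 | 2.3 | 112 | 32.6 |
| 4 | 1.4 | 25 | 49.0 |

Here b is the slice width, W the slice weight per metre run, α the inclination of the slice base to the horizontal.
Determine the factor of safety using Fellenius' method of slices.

Ordinary method of slices: FS = Σ[c'·Δl_i + (W_i cosα_i)·tanφ'] / Σ W_i sinα_i, with Δl_i = b_i / cosα_i.
Slice 1: Δl = 2.1/cos(-2.7°) = 2.102 m; N'_1 = 84·cos(-2.7°) = 83.9; c'Δl = 20.18; W sinα = -4.0
Slice 2: Δl = 2.8/cos13.9° = 2.884 m; N'_2 = 195·cos13.9° = 189.3; c'Δl = 27.69; W sinα = 46.8
Slice 3: Δl = 2.3/cos32.6° = 2.730 m; N'_3 = 112·cos32.6° = 94.4; c'Δl = 26.21; W sinα = 60.3
Slice 4: Δl = 1.4/cos49.0° = 2.134 m; N'_4 = 25·cos49.0° = 16.4; c'Δl = 20.49; W sinα = 18.9
Σc'Δl = 94.6 kN/m; ΣN' = 384.0 kN/m; ΣW sinα = 122.1 kN/m
Resisting = 94.6 + 384.0·tan32.0° = 94.6 + 239.9 = 334.5 kN/m
FS = 334.5 / 122.1 = 2.740

FS = 2.74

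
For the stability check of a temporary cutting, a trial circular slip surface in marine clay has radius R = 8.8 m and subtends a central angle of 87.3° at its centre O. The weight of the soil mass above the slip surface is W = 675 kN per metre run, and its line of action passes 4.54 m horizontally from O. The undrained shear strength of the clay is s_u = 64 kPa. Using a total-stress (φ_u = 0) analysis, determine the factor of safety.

FS = 2.46

Taking moments about the centre O, the resisting moment is provided by the undrained shear strength acting along the arc:
Arc length L_a = R·θ = 8.8·(87.3°·π/180) = 8.8·1.5237 = 13.41 m
M_R = s_u·L_a·R = 64·13.41·8.8 = 7551.6 kN·m/m
M_D = W·d = 675·4.54 = 3064.5 kN·m/m
FS = M_R / M_D = 7551.6 / 3064.5 = 2.464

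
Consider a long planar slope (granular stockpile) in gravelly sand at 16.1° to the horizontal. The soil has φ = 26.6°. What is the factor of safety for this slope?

For a dry cohesionless infinite slope the factor of safety is FS = tanφ / tanβ.
FS = tan26.6° / tan16.1° = 0.5008 / 0.2886 = 1.735

FS = 1.73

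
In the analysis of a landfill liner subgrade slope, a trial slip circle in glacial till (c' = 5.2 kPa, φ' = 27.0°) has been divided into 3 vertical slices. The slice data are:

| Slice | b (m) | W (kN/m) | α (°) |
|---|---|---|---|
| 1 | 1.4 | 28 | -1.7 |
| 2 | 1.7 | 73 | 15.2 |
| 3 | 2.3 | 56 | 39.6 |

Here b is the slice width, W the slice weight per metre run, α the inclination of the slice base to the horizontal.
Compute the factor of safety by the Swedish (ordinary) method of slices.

FS = 1.93

Ordinary method of slices: FS = Σ[c'·Δl_i + (W_i cosα_i)·tanφ'] / Σ W_i sinα_i, with Δl_i = b_i / cosα_i.
Slice 1: Δl = 1.4/cos(-1.7°) = 1.401 m; N'_1 = 28·cos(-1.7°) = 28.0; c'Δl = 7.28; W sinα = -0.8
Slice 2: Δl = 1.7/cos15.2° = 1.762 m; N'_2 = 73·cos15.2° = 70.4; c'Δl = 9.16; W sinα = 19.1
Slice 3: Δl = 2.3/cos39.6° = 2.985 m; N'_3 = 56·cos39.6° = 43.1; c'Δl = 15.52; W sinα = 35.7
Σc'Δl = 32.0 kN/m; ΣN' = 141.6 kN/m; ΣW sinα = 54.0 kN/m
Resisting = 32.0 + 141.6·tan27.0° = 32.0 + 72.1 = 104.1 kN/m
FS = 104.1 / 54.0 = 1.928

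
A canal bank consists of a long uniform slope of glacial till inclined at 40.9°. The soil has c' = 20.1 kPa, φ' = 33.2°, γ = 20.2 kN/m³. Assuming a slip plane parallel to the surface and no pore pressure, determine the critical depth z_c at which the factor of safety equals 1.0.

z_c = 8.22 m

Setting FS = 1.00 in FS = [c' + γz cos²β tanφ'] / [γz sinβ cosβ] and solving for z:
z = c' / [γ cosβ (FS·sinβ − cosβ·tanφ')]
  = 20.1 / [20.2·cos40.9°·(1.00·sin40.9° − cos40.9°·tan33.2°)]
  = 20.1 / [20.2·0.7559·(1.00·0.6547 − 0.7559·0.6544)]
  = 20.1 / 2.4448 = 8.221 m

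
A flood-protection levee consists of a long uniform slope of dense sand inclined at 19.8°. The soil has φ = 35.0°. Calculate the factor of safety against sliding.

FS = 1.94

For a dry cohesionless infinite slope the factor of safety is FS = tanφ / tanβ.
FS = tan35.0° / tan19.8° = 0.7002 / 0.3600 = 1.945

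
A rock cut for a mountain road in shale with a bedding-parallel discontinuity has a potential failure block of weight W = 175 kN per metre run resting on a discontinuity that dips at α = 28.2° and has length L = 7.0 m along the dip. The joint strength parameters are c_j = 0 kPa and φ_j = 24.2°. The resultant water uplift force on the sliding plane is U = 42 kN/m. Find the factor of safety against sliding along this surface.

Resolving the block weight along and normal to the plane and applying the Mohr–Coulomb strength on the joint:
N' = W cosα − U = 175·cos28.2° − 42 = 112.2 kN/m
Driving force T = W sinα = 175·sin28.2° = 82.7 kN/m
Resisting force R = c_j·L + N'·tanφ_j = 0·7.0 + 112.2·tan24.2° = 0.0 + 50.4 = 50.4 kN/m
FS = R / T = 50.4 / 82.7 = 0.610

FS = 0.61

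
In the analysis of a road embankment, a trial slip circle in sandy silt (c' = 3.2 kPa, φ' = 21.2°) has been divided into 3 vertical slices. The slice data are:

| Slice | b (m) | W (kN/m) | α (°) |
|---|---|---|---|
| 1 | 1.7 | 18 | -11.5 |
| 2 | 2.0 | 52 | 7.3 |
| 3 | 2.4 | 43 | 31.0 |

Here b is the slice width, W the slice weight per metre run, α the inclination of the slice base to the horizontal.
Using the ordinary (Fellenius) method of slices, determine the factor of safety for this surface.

FS = 2.47

Ordinary method of slices: FS = Σ[c'·Δl_i + (W_i cosα_i)·tanφ'] / Σ W_i sinα_i, with Δl_i = b_i / cosα_i.
Slice 1: Δl = 1.7/cos(-11.5°) = 1.735 m; N'_1 = 18·cos(-11.5°) = 17.6; c'Δl = 5.55; W sinα = -3.6
Slice 2: Δl = 2.0/cos7.3° = 2.016 m; N'_2 = 52·cos7.3° = 51.6; c'Δl = 6.45; W sinα = 6.6
Slice 3: Δl = 2.4/cos31.0° = 2.800 m; N'_3 = 43·cos31.0° = 36.9; c'Δl = 8.96; W sinα = 22.1
Σc'Δl = 21.0 kN/m; ΣN' = 106.1 kN/m; ΣW sinα = 25.2 kN/m
Resisting = 21.0 + 106.1·tan21.2° = 21.0 + 41.1 = 62.1 kN/m
FS = 62.1 / 25.2 = 2.468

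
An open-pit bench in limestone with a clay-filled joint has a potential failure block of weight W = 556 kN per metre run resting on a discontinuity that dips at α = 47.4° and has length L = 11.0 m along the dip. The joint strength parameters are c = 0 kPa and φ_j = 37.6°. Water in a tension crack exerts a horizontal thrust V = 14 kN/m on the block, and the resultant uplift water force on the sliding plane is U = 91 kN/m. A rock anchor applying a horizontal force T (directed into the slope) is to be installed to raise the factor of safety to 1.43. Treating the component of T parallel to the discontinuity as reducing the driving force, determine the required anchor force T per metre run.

Resolving forces along and normal to the sliding plane, with the horizontal anchor force T adding T·sinα to the effective normal force and T·cosα acting up the plane against the driving force:
FS = [cL + (W cosα − U − V sinα + T sinα) tanφ_j] / [W sinα + V cosα − T cosα]
Without the anchor: N' = 275.0 kN/m, driving T_d = 418.7 kN/m, resisting R = 0·11.0 + 275.0·tan37.6° = 211.8 kN/m, FS = 0.51.
Setting FS = 1.43 and solving for T:
1.43·(418.7 − T cos47.4°) = 211.8 + T sin47.4°·tan37.6°
T·(sin47.4°·tan37.6° + 1.43·cos47.4°) = 1.43·418.7 − 211.8
T·(0.7361·0.7701 + 1.43·0.6769) = 598.8 − 211.8 = 387.0
T·1.5348 = 387.0
T = 252.1 kN/m

T = 252 kN/m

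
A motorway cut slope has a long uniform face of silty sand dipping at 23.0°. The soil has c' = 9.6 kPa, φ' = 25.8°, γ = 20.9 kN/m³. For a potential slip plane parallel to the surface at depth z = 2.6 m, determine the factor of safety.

For an infinite slope with a slip plane parallel to the surface (no pore pressure): FS = [c' + γz cos²β tanφ'] / [γz sinβ cosβ].
γz = 20.9·2.6 = 54.34 kN/m²
Numerator = 9.6 + 54.34·cos²23.0°·tan25.8° = 9.6 + 54.34·0.8473·0.4834 = 31.858 kPa
Denominator = 54.34·sin23.0°·cos23.0° = 54.34·0.3907·0.9205 = 19.544 kPa
FS = 31.858 / 19.544 = 1.630

FS = 1.63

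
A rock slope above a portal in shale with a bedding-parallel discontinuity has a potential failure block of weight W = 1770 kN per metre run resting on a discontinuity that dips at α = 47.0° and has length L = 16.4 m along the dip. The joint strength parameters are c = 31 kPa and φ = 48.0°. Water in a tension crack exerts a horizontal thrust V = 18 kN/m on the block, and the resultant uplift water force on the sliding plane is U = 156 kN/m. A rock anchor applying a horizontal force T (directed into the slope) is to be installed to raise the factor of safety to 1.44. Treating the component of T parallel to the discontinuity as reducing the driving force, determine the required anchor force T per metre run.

T = 123 kN/m

Resolving forces along and normal to the sliding plane, with the horizontal anchor force T adding T·sinα to the effective normal force and T·cosα acting up the plane against the driving force:
FS = [cL + (W cosα − U − V sinα + T sinα) tanφ] / [W sinα + V cosα − T cosα]
Without the anchor: N' = 1038.0 kN/m, driving T_d = 1306.8 kN/m, resisting R = 31·16.4 + 1038.0·tan48.0° = 1661.2 kN/m, FS = 1.27.
Setting FS = 1.44 and solving for T:
1.44·(1306.8 − T cos47.0°) = 1661.2 + T sin47.0°·tan48.0°
T·(sin47.0°·tan48.0° + 1.44·cos47.0°) = 1.44·1306.8 − 1661.2
T·(0.7314·1.1106 + 1.44·0.6820) = 1881.8 − 1661.2 = 220.6
T·1.7943 = 220.6
T = 122.9 kN/m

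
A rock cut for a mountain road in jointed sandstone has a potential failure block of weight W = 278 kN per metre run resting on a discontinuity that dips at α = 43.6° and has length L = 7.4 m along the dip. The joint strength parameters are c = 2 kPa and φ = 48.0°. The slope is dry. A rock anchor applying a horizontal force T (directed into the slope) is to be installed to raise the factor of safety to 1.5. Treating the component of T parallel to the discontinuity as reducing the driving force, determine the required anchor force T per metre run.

T = 27 kN/m

Resolving forces along and normal to the sliding plane, with the horizontal anchor force T adding T·sinα to the effective normal force and T·cosα acting up the plane against the driving force:
FS = [cL + (W cosα + T sinα) tanφ] / [W sinα − T cosα]
Without the anchor: N' = 201.3 kN/m, driving T_d = 191.7 kN/m, resisting R = 2·7.4 + 201.3·tan48.0° = 238.4 kN/m, FS = 1.24.
Setting FS = 1.5 and solving for T:
1.5·(191.7 − T cos43.6°) = 238.4 + T sin43.6°·tan48.0°
T·(sin43.6°·tan48.0° + 1.5·cos43.6°) = 1.5·191.7 − 238.4
T·(0.6896·1.1106 + 1.5·0.7242) = 287.6 − 238.4 = 49.2
T·1.8522 = 49.2
T = 26.6 kN/m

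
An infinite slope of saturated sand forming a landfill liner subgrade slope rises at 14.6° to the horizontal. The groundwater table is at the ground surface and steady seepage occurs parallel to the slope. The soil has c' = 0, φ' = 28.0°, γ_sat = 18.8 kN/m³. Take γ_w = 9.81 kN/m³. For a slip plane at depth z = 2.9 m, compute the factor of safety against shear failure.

FS = 0.98

With seepage parallel to the slope and the water table at the surface, the effective normal stress on the slip plane uses the buoyant unit weight γ' = γ_sat − γ_w while the driving shear stress uses γ_sat:
FS = [c' + γ' z cos²β tanφ'] / [γ_sat z sinβ cosβ]
(For c' = 0 this reduces to FS = (γ'/γ_sat)·tanφ'/tanβ.)
γ' = 18.8 − 9.81 = 8.99 kN/m³
Numerator = 0.0 + 8.99·2.9·cos²14.6°·tan28.0° = 0.0 + 8.99·2.9·0.9365·0.5317 = 12.981 kPa
Denominator = 18.8·2.9·sin14.6°·cos14.6° = 18.8·2.9·0.2521·0.9677 = 13.299 kPa
FS = 12.981 / 13.299 = 0.976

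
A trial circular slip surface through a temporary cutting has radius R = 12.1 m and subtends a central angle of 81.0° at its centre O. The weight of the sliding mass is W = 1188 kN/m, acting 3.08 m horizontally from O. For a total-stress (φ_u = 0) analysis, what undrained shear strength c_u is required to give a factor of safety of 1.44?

FS = c_u·L_a·R / (W·d), so c_u = FS·W·d / (L_a·R).
Arc length L_a = R·θ = 12.1·(81.0°·π/180) = 12.1·1.4137 = 17.11 m
c_u = 1.44·1188·3.08 / (17.11·12.1) = 5269.0 / 206.98 = 25.46 kPa

c_u = 25.5 kPa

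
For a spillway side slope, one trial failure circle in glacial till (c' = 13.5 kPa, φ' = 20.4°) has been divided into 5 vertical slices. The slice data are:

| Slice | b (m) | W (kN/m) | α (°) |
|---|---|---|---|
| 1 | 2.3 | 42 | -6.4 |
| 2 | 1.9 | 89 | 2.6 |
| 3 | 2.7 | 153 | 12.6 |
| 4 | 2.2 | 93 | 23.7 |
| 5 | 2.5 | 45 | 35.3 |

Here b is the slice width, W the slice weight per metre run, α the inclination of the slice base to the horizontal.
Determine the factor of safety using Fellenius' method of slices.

Ordinary method of slices: FS = Σ[c'·Δl_i + (W_i cosα_i)·tanφ'] / Σ W_i sinα_i, with Δl_i = b_i / cosα_i.
Slice 1: Δl = 2.3/cos(-6.4°) = 2.314 m; N'_1 = 42·cos(-6.4°) = 41.7; c'Δl = 31.24; W sinα = -4.7
Slice 2: Δl = 1.9/cos2.6° = 1.902 m; N'_2 = 89·cos2.6° = 88.9; c'Δl = 25.68; W sinα = 4.0
Slice 3: Δl = 2.7/cos12.6° = 2.767 m; N'_3 = 153·cos12.6° = 149.3; c'Δl = 37.35; W sinα = 33.4
Slice 4: Δl = 2.2/cos23.7° = 2.403 m; N'_4 = 93·cos23.7° = 85.2; c'Δl = 32.44; W sinα = 37.4
Slice 5: Δl = 2.5/cos35.3° = 3.063 m; N'_5 = 45·cos35.3° = 36.7; c'Δl = 41.35; W sinα = 26.0
Σc'Δl = 168.1 kN/m; ΣN' = 401.8 kN/m; ΣW sinα = 96.1 kN/m
Resisting = 168.1 + 401.8·tan20.4° = 168.1 + 149.4 = 317.5 kN/m
FS = 317.5 / 96.1 = 3.303

FS = 3.30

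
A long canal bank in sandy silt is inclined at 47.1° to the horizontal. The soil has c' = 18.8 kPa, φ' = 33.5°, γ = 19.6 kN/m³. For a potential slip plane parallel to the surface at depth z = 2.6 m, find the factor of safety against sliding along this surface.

For an infinite slope with a slip plane parallel to the surface (no pore pressure): FS = [c' + γz cos²β tanφ'] / [γz sinβ cosβ].
γz = 19.6·2.6 = 50.96 kN/m²
Numerator = 18.8 + 50.96·cos²47.1°·tan33.5° = 18.8 + 50.96·0.4634·0.6619 = 34.430 kPa
Denominator = 50.96·sin47.1°·cos47.1° = 50.96·0.7325·0.6807 = 25.412 kPa
FS = 34.430 / 25.412 = 1.355

FS = 1.35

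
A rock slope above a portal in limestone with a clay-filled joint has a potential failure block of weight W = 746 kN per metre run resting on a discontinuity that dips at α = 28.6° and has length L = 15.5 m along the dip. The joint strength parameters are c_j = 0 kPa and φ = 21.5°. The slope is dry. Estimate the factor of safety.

FS = 0.72

Resolving the block weight along and normal to the plane and applying the Mohr–Coulomb strength on the joint:
N' = W cosα = 746·cos28.6° = 655.0 kN/m
Driving force T = W sinα = 746·sin28.6° = 357.1 kN/m
Resisting force R = c_j·L + N'·tanφ = 0·15.5 + 655.0·tan21.5° = 0.0 + 258.0 = 258.0 kN/m
FS = R / T = 258.0 / 357.1 = 0.722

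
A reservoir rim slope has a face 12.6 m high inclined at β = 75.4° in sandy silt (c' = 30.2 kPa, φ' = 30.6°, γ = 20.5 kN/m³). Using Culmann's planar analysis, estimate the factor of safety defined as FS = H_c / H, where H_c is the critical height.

H_c = (4c'/γ) · sinβ cosφ' / [1 − cos(β − φ')]
    = (4·30.2/20.5) · sin75.4°·cos30.6° / [1 − cos44.8°]
    = 5.893 · 0.8329 / 0.2904 = 16.90 m
FS = H_c / H = 16.90 / 12.6 = 1.341

FS = 1.34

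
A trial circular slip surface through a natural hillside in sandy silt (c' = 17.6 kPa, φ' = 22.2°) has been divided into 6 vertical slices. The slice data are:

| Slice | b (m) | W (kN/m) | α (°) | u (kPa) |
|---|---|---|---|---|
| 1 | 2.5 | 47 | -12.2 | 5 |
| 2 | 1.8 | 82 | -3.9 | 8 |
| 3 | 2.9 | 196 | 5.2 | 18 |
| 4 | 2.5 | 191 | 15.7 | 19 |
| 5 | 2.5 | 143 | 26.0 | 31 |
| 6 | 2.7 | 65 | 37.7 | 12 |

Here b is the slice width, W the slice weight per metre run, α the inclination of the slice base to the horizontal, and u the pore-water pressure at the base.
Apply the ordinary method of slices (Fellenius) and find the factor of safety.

FS = 2.93

Ordinary method of slices: FS = Σ[c'·Δl_i + (W_i cosα_i − u_i·Δl_i)·tanφ'] / Σ W_i sinα_i, with Δl_i = b_i / cosα_i.
Slice 1: Δl = 2.5/cos(-12.2°) = 2.558 m; N'_1 = 47·cos(-12.2°) − 5·2.558 = 33.1; c'Δl = 45.02; W sinα = -9.9
Slice 2: Δl = 1.8/cos(-3.9°) = 1.804 m; N'_2 = 82·cos(-3.9°) − 8·1.804 = 67.4; c'Δl = 31.75; W sinα = -5.6
Slice 3: Δl = 2.9/cos5.2° = 2.912 m; N'_3 = 196·cos5.2° − 18·2.912 = 142.8; c'Δl = 51.25; W sinα = 17.8
Slice 4: Δl = 2.5/cos15.7° = 2.597 m; N'_4 = 191·cos15.7° − 19·2.597 = 134.5; c'Δl = 45.71; W sinα = 51.7
Slice 5: Δl = 2.5/cos26.0° = 2.782 m; N'_5 = 143·cos26.0° − 31·2.782 = 42.3; c'Δl = 48.95; W sinα = 62.7
Slice 6: Δl = 2.7/cos37.7° = 3.412 m; N'_6 = 65·cos37.7° − 12·3.412 = 10.5; c'Δl = 60.06; W sinα = 39.7
Σc'Δl = 282.7 kN/m; ΣN' = 430.6 kN/m; ΣW sinα = 156.4 kN/m
Resisting = 282.7 + 430.6·tan22.2° = 282.7 + 175.7 = 458.5 kN/m
FS = 458.5 / 156.4 = 2.932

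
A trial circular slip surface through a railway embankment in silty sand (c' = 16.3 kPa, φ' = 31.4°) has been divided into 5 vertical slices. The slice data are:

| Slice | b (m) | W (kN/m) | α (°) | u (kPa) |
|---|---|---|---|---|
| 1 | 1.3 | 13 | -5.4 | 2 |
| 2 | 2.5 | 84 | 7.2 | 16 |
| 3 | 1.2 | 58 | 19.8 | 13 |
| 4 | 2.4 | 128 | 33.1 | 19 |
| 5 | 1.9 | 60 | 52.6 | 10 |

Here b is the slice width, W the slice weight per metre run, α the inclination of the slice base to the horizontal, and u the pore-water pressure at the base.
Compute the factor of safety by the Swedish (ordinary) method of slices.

FS = 1.86

Ordinary method of slices: FS = Σ[c'·Δl_i + (W_i cosα_i − u_i·Δl_i)·tanφ'] / Σ W_i sinα_i, with Δl_i = b_i / cosα_i.
Slice 1: Δl = 1.3/cos(-5.4°) = 1.306 m; N'_1 = 13·cos(-5.4°) − 2·1.306 = 10.3; c'Δl = 21.28; W sinα = -1.2
Slice 2: Δl = 2.5/cos7.2° = 2.520 m; N'_2 = 84·cos7.2° − 16·2.520 = 43.0; c'Δl = 41.07; W sinα = 10.5
Slice 3: Δl = 1.2/cos19.8° = 1.275 m; N'_3 = 58·cos19.8° − 13·1.275 = 38.0; c'Δl = 20.79; W sinα = 19.6
Slice 4: Δl = 2.4/cos33.1° = 2.865 m; N'_4 = 128·cos33.1° − 19·2.865 = 52.8; c'Δl = 46.70; W sinα = 69.9
Slice 5: Δl = 1.9/cos52.6° = 3.128 m; N'_5 = 60·cos52.6° − 10·3.128 = 5.2; c'Δl = 50.99; W sinα = 47.7
Σc'Δl = 180.8 kN/m; ΣN' = 149.3 kN/m; ΣW sinα = 146.5 kN/m
Resisting = 180.8 + 149.3·tan31.4° = 180.8 + 91.1 = 272.0 kN/m
FS = 272.0 / 146.5 = 1.856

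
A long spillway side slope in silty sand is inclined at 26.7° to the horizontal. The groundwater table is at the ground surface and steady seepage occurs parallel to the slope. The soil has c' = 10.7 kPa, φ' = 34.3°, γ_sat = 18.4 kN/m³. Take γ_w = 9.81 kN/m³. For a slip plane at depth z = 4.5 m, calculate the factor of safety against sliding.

FS = 0.96

With seepage parallel to the slope and the water table at the surface, the effective normal stress on the slip plane uses the buoyant unit weight γ' = γ_sat − γ_w while the driving shear stress uses γ_sat:
FS = [c' + γ' z cos²β tanφ'] / [γ_sat z sinβ cosβ]
γ' = 18.4 − 9.81 = 8.59 kN/m³
Numerator = 10.7 + 8.59·4.5·cos²26.7°·tan34.3° = 10.7 + 8.59·4.5·0.7981·0.6822 = 31.745 kPa
Denominator = 18.4·4.5·sin26.7°·cos26.7° = 18.4·4.5·0.4493·0.8934 = 33.237 kPa
FS = 31.745 / 33.237 = 0.955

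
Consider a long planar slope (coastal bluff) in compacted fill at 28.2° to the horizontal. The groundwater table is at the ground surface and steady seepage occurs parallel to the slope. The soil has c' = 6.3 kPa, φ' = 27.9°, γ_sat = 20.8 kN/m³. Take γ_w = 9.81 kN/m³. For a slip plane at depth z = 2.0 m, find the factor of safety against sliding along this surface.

FS = 0.89

With seepage parallel to the slope and the water table at the surface, the effective normal stress on the slip plane uses the buoyant unit weight γ' = γ_sat − γ_w while the driving shear stress uses γ_sat:
FS = [c' + γ' z cos²β tanφ'] / [γ_sat z sinβ cosβ]
γ' = 20.8 − 9.81 = 10.99 kN/m³
Numerator = 6.3 + 10.99·2.0·cos²28.2°·tan27.9° = 6.3 + 10.99·2.0·0.7767·0.5295 = 15.339 kPa
Denominator = 20.8·2.0·sin28.2°·cos28.2° = 20.8·2.0·0.4726·0.8813 = 17.325 kPa
FS = 15.339 / 17.325 = 0.885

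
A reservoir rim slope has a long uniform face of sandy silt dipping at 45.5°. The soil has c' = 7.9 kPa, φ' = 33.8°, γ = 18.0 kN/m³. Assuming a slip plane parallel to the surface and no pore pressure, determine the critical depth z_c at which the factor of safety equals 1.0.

z_c = 2.57 m

Setting FS = 1.00 in FS = [c' + γz cos²β tanφ'] / [γz sinβ cosβ] and solving for z:
z = c' / [γ cosβ (FS·sinβ − cosβ·tanφ')]
  = 7.9 / [18.0·cos45.5°·(1.00·sin45.5° − cos45.5°·tan33.8°)]
  = 7.9 / [18.0·0.7009·(1.00·0.7133 − 0.7009·0.6694)]
  = 7.9 / 3.0788 = 2.566 m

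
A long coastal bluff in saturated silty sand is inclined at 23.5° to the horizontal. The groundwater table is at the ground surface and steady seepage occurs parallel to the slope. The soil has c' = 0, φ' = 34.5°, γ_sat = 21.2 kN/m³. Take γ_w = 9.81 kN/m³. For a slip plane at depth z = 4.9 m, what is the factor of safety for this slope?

With seepage parallel to the slope and the water table at the surface, the effective normal stress on the slip plane uses the buoyant unit weight γ' = γ_sat − γ_w while the driving shear stress uses γ_sat:
FS = [c' + γ' z cos²β tanφ'] / [γ_sat z sinβ cosβ]
(For c' = 0 this reduces to FS = (γ'/γ_sat)·tanφ'/tanβ.)
γ' = 21.2 − 9.81 = 11.39 kN/m³
Numerator = 0.0 + 11.39·4.9·cos²23.5°·tan34.5° = 0.0 + 11.39·4.9·0.8410·0.6873 = 32.259 kPa
Denominator = 21.2·4.9·sin23.5°·cos23.5° = 21.2·4.9·0.3987·0.9171 = 37.987 kPa
FS = 32.259 / 37.987 = 0.849

FS = 0.85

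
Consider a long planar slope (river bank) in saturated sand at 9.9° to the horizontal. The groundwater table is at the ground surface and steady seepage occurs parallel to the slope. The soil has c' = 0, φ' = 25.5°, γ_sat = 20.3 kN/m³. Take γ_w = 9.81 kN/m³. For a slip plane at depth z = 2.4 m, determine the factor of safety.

With seepage parallel to the slope and the water table at the surface, the effective normal stress on the slip plane uses the buoyant unit weight γ' = γ_sat − γ_w while the driving shear stress uses γ_sat:
FS = [c' + γ' z cos²β tanφ'] / [γ_sat z sinβ cosβ]
(For c' = 0 this reduces to FS = (γ'/γ_sat)·tanφ'/tanβ.)
γ' = 20.3 − 9.81 = 10.49 kN/m³
Numerator = 0.0 + 10.49·2.4·cos²9.9°·tan25.5° = 0.0 + 10.49·2.4·0.9704·0.4770 = 11.653 kPa
Denominator = 20.3·2.4·sin9.9°·cos9.9° = 20.3·2.4·0.1719·0.9851 = 8.252 kPa
FS = 11.653 / 8.252 = 1.412

FS = 1.41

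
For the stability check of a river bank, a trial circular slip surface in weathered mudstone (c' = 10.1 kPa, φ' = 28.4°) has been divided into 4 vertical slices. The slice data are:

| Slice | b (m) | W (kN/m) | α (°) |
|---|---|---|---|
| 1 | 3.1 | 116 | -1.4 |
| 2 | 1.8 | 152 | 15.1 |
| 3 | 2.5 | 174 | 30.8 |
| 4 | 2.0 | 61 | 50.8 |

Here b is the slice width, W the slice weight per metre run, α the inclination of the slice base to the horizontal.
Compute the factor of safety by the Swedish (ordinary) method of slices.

FS = 2.05

Ordinary method of slices: FS = Σ[c'·Δl_i + (W_i cosα_i)·tanφ'] / Σ W_i sinα_i, with Δl_i = b_i / cosα_i.
Slice 1: Δl = 3.1/cos(-1.4°) = 3.101 m; N'_1 = 116·cos(-1.4°) = 116.0; c'Δl = 31.32; W sinα = -2.8
Slice 2: Δl = 1.8/cos15.1° = 1.864 m; N'_2 = 152·cos15.1° = 146.8; c'Δl = 18.83; W sinα = 39.6
Slice 3: Δl = 2.5/cos30.8° = 2.910 m; N'_3 = 174·cos30.8° = 149.5; c'Δl = 29.40; W sinα = 89.1
Slice 4: Δl = 2.0/cos50.8° = 3.164 m; N'_4 = 61·cos50.8° = 38.6; c'Δl = 31.96; W sinα = 47.3
Σc'Δl = 111.5 kN/m; ΣN' = 450.7 kN/m; ΣW sinα = 173.1 kN/m
Resisting = 111.5 + 450.7·tan28.4° = 111.5 + 243.7 = 355.2 kN/m
FS = 355.2 / 173.1 = 2.052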